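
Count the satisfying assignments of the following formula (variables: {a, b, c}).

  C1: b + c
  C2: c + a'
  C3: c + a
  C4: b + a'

3

There are 2^3 = 8 truth assignments over (a, b, c).
Check each against the 4 clauses (columns in the order a, b, c):
  F F F  ✗ fails (b + c)
  F F T  ✓ satisfies all
  F T F  ✗ fails (c + a)
  F T T  ✓ satisfies all
  T F F  ✗ fails (b + c)
  T F T  ✗ fails (b + a')
  T T F  ✗ fails (c + a')
  T T T  ✓ satisfies all
3 of the 8 rows are models.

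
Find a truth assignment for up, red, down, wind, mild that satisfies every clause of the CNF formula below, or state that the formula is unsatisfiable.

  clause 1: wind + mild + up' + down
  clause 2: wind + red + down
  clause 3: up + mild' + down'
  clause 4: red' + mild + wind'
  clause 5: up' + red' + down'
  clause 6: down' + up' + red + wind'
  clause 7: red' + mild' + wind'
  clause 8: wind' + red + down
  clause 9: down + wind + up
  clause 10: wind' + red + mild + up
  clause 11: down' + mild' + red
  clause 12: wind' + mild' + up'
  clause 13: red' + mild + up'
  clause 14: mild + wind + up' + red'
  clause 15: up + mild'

up: 0,  red: 1,  down: 1,  wind: 0,  mild: 0

Branch on up: set up = 0.
Unit clause (mild') forces mild = 0.
Branch on red: set red = 1.
Unit clause (wind') forces wind = 0.
Unit clause (down) forces down = 1.
This assignment satisfies each clause.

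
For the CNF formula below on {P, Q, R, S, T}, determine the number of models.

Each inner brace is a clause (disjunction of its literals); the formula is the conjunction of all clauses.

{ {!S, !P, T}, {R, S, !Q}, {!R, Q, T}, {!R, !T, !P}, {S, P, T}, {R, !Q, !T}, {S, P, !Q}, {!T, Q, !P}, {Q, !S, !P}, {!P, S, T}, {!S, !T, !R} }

There are 2^5 = 32 truth assignments over (P, Q, R, S, T).
Split on P. With P = true, the clauses containing P are satisfied and !P drops from the rest; 0 of the 2^4 = 16 assignments to the other variables satisfy what remains.
With P = false, by the same count on the reduced clause set, 6 assignments work.
Total: 0 + 6 = 6.

6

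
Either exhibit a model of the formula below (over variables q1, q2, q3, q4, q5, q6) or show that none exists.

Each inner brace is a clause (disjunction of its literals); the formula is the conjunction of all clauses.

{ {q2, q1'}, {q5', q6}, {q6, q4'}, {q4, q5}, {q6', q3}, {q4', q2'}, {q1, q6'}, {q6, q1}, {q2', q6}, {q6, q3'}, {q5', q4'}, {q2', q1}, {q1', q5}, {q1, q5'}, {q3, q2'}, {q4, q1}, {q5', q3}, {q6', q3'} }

Case q2 = 1:
From the singleton clause (q4'), q4 = 0.
From the singleton clause (q5), q5 = 1.
From the singleton clause (q6), q6 = 1.
From the singleton clause (q3), q3 = 1.
Now (q3') is unsatisfied and unit — conflict.
Undo q2 and try q2 = 0.
From the singleton clause (q1'), q1 = 0.
From the singleton clause (q6'), q6 = 0.
Now (q6) is unsatisfied and unit — conflict.
Either choice for q2 ends in contradiction.

UNSATISFIABLE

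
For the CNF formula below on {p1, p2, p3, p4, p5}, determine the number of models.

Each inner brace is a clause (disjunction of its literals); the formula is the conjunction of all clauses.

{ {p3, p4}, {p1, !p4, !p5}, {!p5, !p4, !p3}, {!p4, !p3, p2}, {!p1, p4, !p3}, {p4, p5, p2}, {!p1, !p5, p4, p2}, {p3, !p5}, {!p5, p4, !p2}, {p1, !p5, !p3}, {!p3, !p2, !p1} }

There are 2^5 = 32 truth assignments over (p1, p2, p3, p4, p5).
Split on p3. With p3 = true, the clauses containing p3 are satisfied and !p3 drops from the rest; 2 of the 2^4 = 16 assignments to the other variables satisfy what remains.
With p3 = false, by the same count on the reduced clause set, 4 assignments work.
Total: 2 + 4 = 6.

6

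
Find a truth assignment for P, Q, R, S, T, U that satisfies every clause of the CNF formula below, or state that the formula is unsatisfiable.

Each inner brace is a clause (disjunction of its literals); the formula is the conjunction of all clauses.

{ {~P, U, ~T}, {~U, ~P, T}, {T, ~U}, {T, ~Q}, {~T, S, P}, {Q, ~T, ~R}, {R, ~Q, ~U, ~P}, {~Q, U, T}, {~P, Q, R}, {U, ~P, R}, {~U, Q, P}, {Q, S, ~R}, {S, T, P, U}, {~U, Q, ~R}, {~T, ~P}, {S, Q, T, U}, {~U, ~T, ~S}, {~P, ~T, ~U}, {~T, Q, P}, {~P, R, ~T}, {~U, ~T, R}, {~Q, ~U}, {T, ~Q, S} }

P ↦ 0, Q ↦ 0, R ↦ 1, S ↦ 1, T ↦ 0, U ↦ 0

Suppose T = 0.
From the singleton clause (~U), U = 0.
From the singleton clause (~Q), Q = 0.
From the singleton clause (S), S = 1.
Suppose P = 0.
No clause remains; R is free.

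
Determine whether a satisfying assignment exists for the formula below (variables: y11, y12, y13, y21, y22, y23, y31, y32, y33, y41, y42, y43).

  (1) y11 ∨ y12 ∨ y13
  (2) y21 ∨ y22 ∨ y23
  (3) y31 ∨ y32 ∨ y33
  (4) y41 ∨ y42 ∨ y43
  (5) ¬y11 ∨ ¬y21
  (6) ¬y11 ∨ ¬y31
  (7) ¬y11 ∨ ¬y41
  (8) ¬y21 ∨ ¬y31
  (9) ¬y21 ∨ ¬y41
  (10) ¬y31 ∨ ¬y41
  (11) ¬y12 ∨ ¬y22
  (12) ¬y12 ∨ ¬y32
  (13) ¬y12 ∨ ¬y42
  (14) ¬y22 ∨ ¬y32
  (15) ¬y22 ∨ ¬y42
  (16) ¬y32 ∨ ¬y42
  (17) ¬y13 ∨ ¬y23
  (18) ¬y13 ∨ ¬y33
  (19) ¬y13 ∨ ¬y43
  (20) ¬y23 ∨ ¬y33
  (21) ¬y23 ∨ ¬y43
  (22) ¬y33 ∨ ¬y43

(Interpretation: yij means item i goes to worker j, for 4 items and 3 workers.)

Unsatisfiable

Branch on y11: set y11 = False.
Branch on y12: set y12 = True.
From the singleton clause (¬y22), y22 = False.
From the singleton clause (¬y32), y32 = False.
From the singleton clause (¬y42), y42 = False.
Branch on y21: set y21 = True.
From the singleton clause (¬y31), y31 = False.
From the singleton clause (y33), y33 = True.
From the singleton clause (¬y41), y41 = False.
From the singleton clause (y43), y43 = True.
Now (¬y43) is unsatisfied and unit — conflict.
So y21 must be the other value — set y21 = False.
From the singleton clause (y23), y23 = True.
From the singleton clause (¬y13), y13 = False.
From the singleton clause (¬y33), y33 = False.
From the singleton clause (y31), y31 = True.
From the singleton clause (¬y41), y41 = False.
From the singleton clause (y43), y43 = True.
Now (¬y43) is unsatisfied and unit — conflict.
Both values of y21 lead to a conflict.
So y12 must be the other value — set y12 = False.
From the singleton clause (y13), y13 = True.
From the singleton clause (¬y23), y23 = False.
From the singleton clause (¬y33), y33 = False.
From the singleton clause (¬y43), y43 = False.
Branch on y21: set y21 = True.
From the singleton clause (¬y31), y31 = False.
From the singleton clause (y32), y32 = True.
From the singleton clause (¬y41), y41 = False.
From the singleton clause (y42), y42 = True.
Now (¬y42) is unsatisfied and unit — conflict.
So y21 must be the other value — set y21 = False.
From the singleton clause (y22), y22 = True.
From the singleton clause (¬y32), y32 = False.
From the singleton clause (y31), y31 = True.
From the singleton clause (¬y41), y41 = False.
From the singleton clause (y42), y42 = True.
Now (¬y42) is unsatisfied and unit — conflict.
Both values of y21 lead to a conflict.
Both values of y12 lead to a conflict.
So y11 must be the other value — set y11 = True.
From the singleton clause (¬y21), y21 = False.
From the singleton clause (¬y31), y31 = False.
From the singleton clause (¬y41), y41 = False.
Branch on y22: set y22 = True.
From the singleton clause (¬y12), y12 = False.
From the singleton clause (¬y32), y32 = False.
From the singleton clause (y33), y33 = True.
From the singleton clause (¬y42), y42 = False.
From the singleton clause (y43), y43 = True.
Now (¬y43) is unsatisfied and unit — conflict.
So y22 must be the other value — set y22 = False.
From the singleton clause (y23), y23 = True.
From the singleton clause (¬y13), y13 = False.
From the singleton clause (¬y33), y33 = False.
From the singleton clause (y32), y32 = True.
From the singleton clause (¬y12), y12 = False.
From the singleton clause (¬y42), y42 = False.
From the singleton clause (y43), y43 = True.
Now (¬y43) is unsatisfied and unit — conflict.
Both values of y22 lead to a conflict.
Both values of y11 lead to a conflict.
No assignment satisfies every clause.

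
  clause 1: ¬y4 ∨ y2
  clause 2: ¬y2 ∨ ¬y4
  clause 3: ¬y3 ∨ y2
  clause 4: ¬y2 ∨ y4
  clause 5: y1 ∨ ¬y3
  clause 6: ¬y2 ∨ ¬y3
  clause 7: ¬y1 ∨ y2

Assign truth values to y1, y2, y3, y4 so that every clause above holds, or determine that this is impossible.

Try y4 = False.
(¬y2) alone gives y2 = False.
(¬y3) alone gives y3 = False.
(¬y1) alone gives y1 = False.
All clauses are satisfied.

y1 ↦ False, y2 ↦ False, y3 ↦ False, y4 ↦ False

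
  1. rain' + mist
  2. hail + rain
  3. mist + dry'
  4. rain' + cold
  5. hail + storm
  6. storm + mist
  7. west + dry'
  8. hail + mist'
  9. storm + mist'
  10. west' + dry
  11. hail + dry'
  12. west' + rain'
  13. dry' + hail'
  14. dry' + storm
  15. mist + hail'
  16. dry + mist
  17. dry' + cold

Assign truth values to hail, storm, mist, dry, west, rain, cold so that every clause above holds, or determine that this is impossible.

hail: 1; storm: 1; mist: 1; dry: 0; west: 0; rain: 0; cold: 0

Branch on rain: set rain = 0.
From the singleton clause (hail), hail = 1.
From the singleton clause (dry'), dry = 0.
From the singleton clause (west'), west = 0.
From the singleton clause (mist), mist = 1.
From the singleton clause (storm), storm = 1.
All clauses hold; cold can take either value.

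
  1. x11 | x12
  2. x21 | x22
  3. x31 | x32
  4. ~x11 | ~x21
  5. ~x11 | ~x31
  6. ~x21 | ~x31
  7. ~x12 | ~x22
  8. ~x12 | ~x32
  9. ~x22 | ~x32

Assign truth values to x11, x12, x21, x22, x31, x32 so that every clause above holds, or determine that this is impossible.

UNSATISFIABLE

Suppose x11 = 1.
(~x21) alone gives x21 = 0.
(x22) alone gives x22 = 1.
(~x31) alone gives x31 = 0.
(x32) alone gives x32 = 1.
But (~x32) is also a unit clause — contradiction.
That branch fails; take x11 = 0 instead.
(x12) alone gives x12 = 1.
(~x22) alone gives x22 = 0.
(x21) alone gives x21 = 1.
(~x31) alone gives x31 = 0.
(x32) alone gives x32 = 1.
But (~x32) is also a unit clause — contradiction.
Either choice for x11 ends in contradiction.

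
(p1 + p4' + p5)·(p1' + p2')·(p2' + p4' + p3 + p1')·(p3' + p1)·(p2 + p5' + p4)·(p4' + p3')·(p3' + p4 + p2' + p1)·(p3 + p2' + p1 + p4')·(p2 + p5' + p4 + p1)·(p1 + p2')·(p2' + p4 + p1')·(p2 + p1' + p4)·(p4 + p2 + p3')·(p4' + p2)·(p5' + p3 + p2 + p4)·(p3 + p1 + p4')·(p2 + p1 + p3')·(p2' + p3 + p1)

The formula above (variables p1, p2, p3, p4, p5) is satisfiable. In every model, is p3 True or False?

False

Suppose p3 = 1.
The clause (p1) is unit, so p1 = 1.
The clause (p2') is unit, so p2 = 0.
The clause (p4') is unit, so p4 = 0.
But (p4) is also a unit clause — contradiction.
So every satisfying assignment has p3 = False.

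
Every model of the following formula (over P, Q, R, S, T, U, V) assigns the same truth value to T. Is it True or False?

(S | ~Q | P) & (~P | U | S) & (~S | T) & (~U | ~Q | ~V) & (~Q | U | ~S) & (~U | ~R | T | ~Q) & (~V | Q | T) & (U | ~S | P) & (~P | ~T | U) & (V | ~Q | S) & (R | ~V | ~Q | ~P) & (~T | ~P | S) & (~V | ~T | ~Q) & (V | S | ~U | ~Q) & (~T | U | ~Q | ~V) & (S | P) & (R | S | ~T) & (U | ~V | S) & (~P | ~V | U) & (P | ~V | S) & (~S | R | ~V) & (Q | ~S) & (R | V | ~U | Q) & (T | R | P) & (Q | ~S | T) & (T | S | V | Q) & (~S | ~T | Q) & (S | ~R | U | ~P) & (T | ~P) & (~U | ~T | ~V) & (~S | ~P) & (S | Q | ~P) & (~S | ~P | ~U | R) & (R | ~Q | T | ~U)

True

Suppose T = 0.
From the singleton clause (~S), S = 0.
From the singleton clause (P), P = 1.
But (~P) is also a unit clause — contradiction.
So every satisfying assignment has T = True.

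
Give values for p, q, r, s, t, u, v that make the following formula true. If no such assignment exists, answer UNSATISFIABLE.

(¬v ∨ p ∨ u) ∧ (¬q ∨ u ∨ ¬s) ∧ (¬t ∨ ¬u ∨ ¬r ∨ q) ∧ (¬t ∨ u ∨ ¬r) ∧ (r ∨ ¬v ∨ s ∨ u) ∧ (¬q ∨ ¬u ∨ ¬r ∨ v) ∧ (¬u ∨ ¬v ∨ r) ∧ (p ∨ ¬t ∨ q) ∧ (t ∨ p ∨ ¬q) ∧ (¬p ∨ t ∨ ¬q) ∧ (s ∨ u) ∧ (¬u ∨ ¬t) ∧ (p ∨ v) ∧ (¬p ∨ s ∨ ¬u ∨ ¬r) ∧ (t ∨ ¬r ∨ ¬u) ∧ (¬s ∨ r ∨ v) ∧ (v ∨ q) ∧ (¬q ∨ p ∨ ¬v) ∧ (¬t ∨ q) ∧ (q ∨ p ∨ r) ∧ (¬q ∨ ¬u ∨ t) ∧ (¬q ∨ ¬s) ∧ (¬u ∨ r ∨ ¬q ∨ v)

p: True; q: False; r: True; s: True; t: False; u: False; v: True

Suppose s = True.
From the singleton clause (¬q), q = False.
From the singleton clause (v), v = True.
From the singleton clause (¬t), t = False.
Suppose p = True.
Suppose u = False.
Every clause is now satisfied; r is unconstrained.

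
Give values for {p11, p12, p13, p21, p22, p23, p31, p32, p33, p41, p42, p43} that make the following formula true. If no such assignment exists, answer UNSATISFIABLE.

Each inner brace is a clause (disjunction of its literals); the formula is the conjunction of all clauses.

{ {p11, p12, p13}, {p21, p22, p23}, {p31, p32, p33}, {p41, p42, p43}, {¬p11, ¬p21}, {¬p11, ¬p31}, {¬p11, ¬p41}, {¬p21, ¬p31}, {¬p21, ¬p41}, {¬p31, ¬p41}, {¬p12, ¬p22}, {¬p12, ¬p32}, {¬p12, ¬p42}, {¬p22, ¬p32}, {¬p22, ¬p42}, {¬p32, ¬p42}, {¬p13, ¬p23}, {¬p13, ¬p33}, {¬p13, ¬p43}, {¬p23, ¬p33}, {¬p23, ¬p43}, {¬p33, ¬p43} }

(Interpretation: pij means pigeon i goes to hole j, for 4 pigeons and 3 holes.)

Try p11 = False.
Try p12 = True.
The clause (¬p22) is unit, so p22 = False.
The clause (¬p32) is unit, so p32 = False.
The clause (¬p42) is unit, so p42 = False.
Try p21 = True.
The clause (¬p31) is unit, so p31 = False.
The clause (p33) is unit, so p33 = True.
The clause (¬p41) is unit, so p41 = False.
The clause (p43) is unit, so p43 = True.
That conflicts with the unit clause (¬p43).
So p21 must be the other value — set p21 = False.
The clause (p23) is unit, so p23 = True.
The clause (¬p13) is unit, so p13 = False.
The clause (¬p33) is unit, so p33 = False.
The clause (p31) is unit, so p31 = True.
The clause (¬p41) is unit, so p41 = False.
The clause (p43) is unit, so p43 = True.
That conflicts with the unit clause (¬p43).
Both values of p21 lead to a conflict.
So p12 must be the other value — set p12 = False.
The clause (p13) is unit, so p13 = True.
The clause (¬p23) is unit, so p23 = False.
The clause (¬p33) is unit, so p33 = False.
The clause (¬p43) is unit, so p43 = False.
Try p21 = True.
The clause (¬p31) is unit, so p31 = False.
The clause (p32) is unit, so p32 = True.
The clause (¬p41) is unit, so p41 = False.
The clause (p42) is unit, so p42 = True.
That conflicts with the unit clause (¬p42).
So p21 must be the other value — set p21 = False.
The clause (p22) is unit, so p22 = True.
The clause (¬p32) is unit, so p32 = False.
The clause (p31) is unit, so p31 = True.
The clause (¬p41) is unit, so p41 = False.
The clause (p42) is unit, so p42 = True.
That conflicts with the unit clause (¬p42).
Both values of p21 lead to a conflict.
Both values of p12 lead to a conflict.
So p11 must be the other value — set p11 = True.
The clause (¬p21) is unit, so p21 = False.
The clause (¬p31) is unit, so p31 = False.
The clause (¬p41) is unit, so p41 = False.
Try p22 = True.
The clause (¬p12) is unit, so p12 = False.
The clause (¬p32) is unit, so p32 = False.
The clause (p33) is unit, so p33 = True.
The clause (¬p42) is unit, so p42 = False.
The clause (p43) is unit, so p43 = True.
That conflicts with the unit clause (¬p43).
So p22 must be the other value — set p22 = False.
The clause (p23) is unit, so p23 = True.
The clause (¬p13) is unit, so p13 = False.
The clause (¬p33) is unit, so p33 = False.
The clause (p32) is unit, so p32 = True.
The clause (¬p12) is unit, so p12 = False.
The clause (¬p42) is unit, so p42 = False.
The clause (p43) is unit, so p43 = True.
That conflicts with the unit clause (¬p43).
Both values of p22 lead to a conflict.
Both values of p11 lead to a conflict.

UNSATISFIABLE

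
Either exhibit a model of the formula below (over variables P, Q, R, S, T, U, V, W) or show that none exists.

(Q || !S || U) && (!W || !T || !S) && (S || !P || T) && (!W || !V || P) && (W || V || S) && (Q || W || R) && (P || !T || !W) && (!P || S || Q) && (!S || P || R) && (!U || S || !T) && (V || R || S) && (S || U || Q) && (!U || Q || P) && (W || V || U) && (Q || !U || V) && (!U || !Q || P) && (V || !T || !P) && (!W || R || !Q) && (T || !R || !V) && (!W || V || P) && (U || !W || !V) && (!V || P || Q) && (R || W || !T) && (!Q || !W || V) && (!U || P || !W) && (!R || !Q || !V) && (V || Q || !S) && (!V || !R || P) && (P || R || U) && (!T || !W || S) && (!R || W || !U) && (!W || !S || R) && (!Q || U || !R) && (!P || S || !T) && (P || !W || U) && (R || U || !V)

Suppose Q = true.
Suppose U = true.
Unit clause (P) forces P = true.
Suppose S = true.
Suppose W = false.
Unit clause (!R) forces R = false.
Unit clause (!T) forces T = false.
No clause remains; V is free.

P=true, Q=true, R=false, S=true, T=false, U=true, V=false, W=false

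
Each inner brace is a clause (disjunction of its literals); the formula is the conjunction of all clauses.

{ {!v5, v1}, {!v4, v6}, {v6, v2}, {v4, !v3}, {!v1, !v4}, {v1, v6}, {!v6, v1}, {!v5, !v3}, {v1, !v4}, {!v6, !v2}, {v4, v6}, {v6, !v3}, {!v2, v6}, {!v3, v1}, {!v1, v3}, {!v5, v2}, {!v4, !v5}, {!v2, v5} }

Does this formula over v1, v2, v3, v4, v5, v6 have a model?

Branch on v5: set v5 = false.
The clause (!v2) is unit, so v2 = false.
The clause (v6) is unit, so v6 = true.
The clause (v1) is unit, so v1 = true.
The clause (!v4) is unit, so v4 = false.
The clause (!v3) is unit, so v3 = false.
Now (v3) is unsatisfied and unit — conflict.
Undo v5 and try v5 = true.
The clause (v1) is unit, so v1 = true.
The clause (!v4) is unit, so v4 = false.
The clause (!v3) is unit, so v3 = false.
Now (v3) is unsatisfied and unit — conflict.
Both values of v5 lead to a conflict.
No assignment satisfies every clause.

No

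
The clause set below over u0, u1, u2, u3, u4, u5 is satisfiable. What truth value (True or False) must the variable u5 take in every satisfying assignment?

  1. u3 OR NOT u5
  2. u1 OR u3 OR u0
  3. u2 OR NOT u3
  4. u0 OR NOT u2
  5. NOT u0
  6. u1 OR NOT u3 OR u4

Suppose u5 = true.
(u3) alone gives u3 = true.
(u2) alone gives u2 = true.
(u0) alone gives u0 = true.
But (NOT u0) is also a unit clause — contradiction.
So every satisfying assignment has u5 = False.

False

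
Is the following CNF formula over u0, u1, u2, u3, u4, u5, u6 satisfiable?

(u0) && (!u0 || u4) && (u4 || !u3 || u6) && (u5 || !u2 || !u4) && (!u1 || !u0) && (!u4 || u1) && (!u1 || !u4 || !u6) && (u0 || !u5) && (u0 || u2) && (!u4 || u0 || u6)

(u0) alone gives u0 = true.
(u4) alone gives u4 = true.
(!u1) alone gives u1 = false.
But (u1) is also a unit clause — contradiction.
No assignment satisfies every clause.

No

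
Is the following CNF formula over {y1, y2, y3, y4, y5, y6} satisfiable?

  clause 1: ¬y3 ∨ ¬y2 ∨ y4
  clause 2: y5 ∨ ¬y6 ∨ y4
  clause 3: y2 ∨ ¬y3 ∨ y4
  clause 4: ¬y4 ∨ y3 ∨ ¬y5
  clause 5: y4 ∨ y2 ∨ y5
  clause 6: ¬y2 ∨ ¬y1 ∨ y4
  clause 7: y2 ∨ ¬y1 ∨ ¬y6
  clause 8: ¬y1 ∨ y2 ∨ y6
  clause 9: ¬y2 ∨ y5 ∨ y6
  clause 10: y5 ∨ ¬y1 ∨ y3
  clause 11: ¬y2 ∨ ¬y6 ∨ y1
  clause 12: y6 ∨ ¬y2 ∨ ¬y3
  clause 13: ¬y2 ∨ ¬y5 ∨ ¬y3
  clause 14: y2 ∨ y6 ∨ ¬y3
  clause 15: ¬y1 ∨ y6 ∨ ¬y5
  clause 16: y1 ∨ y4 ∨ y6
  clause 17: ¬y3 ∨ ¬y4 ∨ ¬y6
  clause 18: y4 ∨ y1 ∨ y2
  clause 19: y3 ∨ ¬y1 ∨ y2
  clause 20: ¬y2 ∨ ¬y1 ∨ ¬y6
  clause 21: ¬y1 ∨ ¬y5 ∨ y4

Try y3 = False.
Try y4 = True.
The clause (¬y5) is unit, so y5 = False.
The clause (¬y1) is unit, so y1 = False.
Try y2 = False.
No clause remains; y6 is free.
A satisfying assignment: y1: False,  y2: False,  y3: False,  y4: True,  y5: False,  y6: False.

Yes, satisfiable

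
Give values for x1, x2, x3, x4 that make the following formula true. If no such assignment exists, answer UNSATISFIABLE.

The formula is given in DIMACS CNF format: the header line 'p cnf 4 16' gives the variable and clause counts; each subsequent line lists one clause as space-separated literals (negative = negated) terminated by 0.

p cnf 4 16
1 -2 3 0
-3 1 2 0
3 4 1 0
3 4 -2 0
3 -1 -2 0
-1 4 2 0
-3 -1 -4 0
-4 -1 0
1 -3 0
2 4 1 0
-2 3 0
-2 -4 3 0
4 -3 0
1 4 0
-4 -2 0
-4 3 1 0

UNSATISFIABLE

Try x4 = False.
Unit clause (¬x3) forces x3 = False.
Unit clause (x1) forces x1 = True.
Unit clause (¬x2) forces x2 = False.
But (x2) is also a unit clause — contradiction.
Backtrack on x4: now try x4 = True.
Unit clause (¬x1) forces x1 = False.
Unit clause (¬x3) forces x3 = False.
But (x3) is also a unit clause — contradiction.
Both values of x4 lead to a conflict.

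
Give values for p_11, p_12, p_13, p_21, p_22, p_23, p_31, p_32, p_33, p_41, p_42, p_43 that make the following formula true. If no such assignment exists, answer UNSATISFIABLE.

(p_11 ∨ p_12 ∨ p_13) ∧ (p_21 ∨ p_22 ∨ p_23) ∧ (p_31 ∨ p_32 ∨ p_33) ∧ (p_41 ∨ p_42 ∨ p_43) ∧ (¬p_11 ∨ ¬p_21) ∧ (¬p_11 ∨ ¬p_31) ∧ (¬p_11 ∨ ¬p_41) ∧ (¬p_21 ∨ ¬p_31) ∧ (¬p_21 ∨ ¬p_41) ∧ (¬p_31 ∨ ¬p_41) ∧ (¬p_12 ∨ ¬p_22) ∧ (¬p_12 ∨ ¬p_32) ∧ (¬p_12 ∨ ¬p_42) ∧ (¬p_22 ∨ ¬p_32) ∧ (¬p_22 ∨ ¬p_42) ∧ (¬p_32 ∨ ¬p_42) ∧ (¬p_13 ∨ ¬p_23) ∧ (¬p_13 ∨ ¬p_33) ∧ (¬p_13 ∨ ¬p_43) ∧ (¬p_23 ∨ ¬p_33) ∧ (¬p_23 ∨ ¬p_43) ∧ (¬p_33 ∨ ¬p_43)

Try p_11 = False.
Try p_12 = True.
The clause (¬p_22) is unit, so p_22 = False.
The clause (¬p_32) is unit, so p_32 = False.
The clause (¬p_42) is unit, so p_42 = False.
Try p_21 = True.
The clause (¬p_31) is unit, so p_31 = False.
The clause (p_33) is unit, so p_33 = True.
The clause (¬p_41) is unit, so p_41 = False.
The clause (p_43) is unit, so p_43 = True.
That conflicts with the unit clause (¬p_43).
Undo p_21 and try p_21 = False.
The clause (p_23) is unit, so p_23 = True.
The clause (¬p_13) is unit, so p_13 = False.
The clause (¬p_33) is unit, so p_33 = False.
The clause (p_31) is unit, so p_31 = True.
The clause (¬p_41) is unit, so p_41 = False.
The clause (p_43) is unit, so p_43 = True.
That conflicts with the unit clause (¬p_43).
Either choice for p_21 ends in contradiction.
Undo p_12 and try p_12 = False.
The clause (p_13) is unit, so p_13 = True.
The clause (¬p_23) is unit, so p_23 = False.
The clause (¬p_33) is unit, so p_33 = False.
The clause (¬p_43) is unit, so p_43 = False.
Try p_21 = True.
The clause (¬p_31) is unit, so p_31 = False.
The clause (p_32) is unit, so p_32 = True.
The clause (¬p_41) is unit, so p_41 = False.
The clause (p_42) is unit, so p_42 = True.
That conflicts with the unit clause (¬p_42).
Undo p_21 and try p_21 = False.
The clause (p_22) is unit, so p_22 = True.
The clause (¬p_32) is unit, so p_32 = False.
The clause (p_31) is unit, so p_31 = True.
The clause (¬p_41) is unit, so p_41 = False.
The clause (p_42) is unit, so p_42 = True.
That conflicts with the unit clause (¬p_42).
Either choice for p_21 ends in contradiction.
Either choice for p_12 ends in contradiction.
Undo p_11 and try p_11 = True.
The clause (¬p_21) is unit, so p_21 = False.
The clause (¬p_31) is unit, so p_31 = False.
The clause (¬p_41) is unit, so p_41 = False.
Try p_22 = True.
The clause (¬p_12) is unit, so p_12 = False.
The clause (¬p_32) is unit, so p_32 = False.
The clause (p_33) is unit, so p_33 = True.
The clause (¬p_42) is unit, so p_42 = False.
The clause (p_43) is unit, so p_43 = True.
That conflicts with the unit clause (¬p_43).
Undo p_22 and try p_22 = False.
The clause (p_23) is unit, so p_23 = True.
The clause (¬p_13) is unit, so p_13 = False.
The clause (¬p_33) is unit, so p_33 = False.
The clause (p_32) is unit, so p_32 = True.
The clause (¬p_12) is unit, so p_12 = False.
The clause (¬p_42) is unit, so p_42 = False.
The clause (p_43) is unit, so p_43 = True.
That conflicts with the unit clause (¬p_43).
Either choice for p_22 ends in contradiction.
Either choice for p_11 ends in contradiction.

UNSATISFIABLE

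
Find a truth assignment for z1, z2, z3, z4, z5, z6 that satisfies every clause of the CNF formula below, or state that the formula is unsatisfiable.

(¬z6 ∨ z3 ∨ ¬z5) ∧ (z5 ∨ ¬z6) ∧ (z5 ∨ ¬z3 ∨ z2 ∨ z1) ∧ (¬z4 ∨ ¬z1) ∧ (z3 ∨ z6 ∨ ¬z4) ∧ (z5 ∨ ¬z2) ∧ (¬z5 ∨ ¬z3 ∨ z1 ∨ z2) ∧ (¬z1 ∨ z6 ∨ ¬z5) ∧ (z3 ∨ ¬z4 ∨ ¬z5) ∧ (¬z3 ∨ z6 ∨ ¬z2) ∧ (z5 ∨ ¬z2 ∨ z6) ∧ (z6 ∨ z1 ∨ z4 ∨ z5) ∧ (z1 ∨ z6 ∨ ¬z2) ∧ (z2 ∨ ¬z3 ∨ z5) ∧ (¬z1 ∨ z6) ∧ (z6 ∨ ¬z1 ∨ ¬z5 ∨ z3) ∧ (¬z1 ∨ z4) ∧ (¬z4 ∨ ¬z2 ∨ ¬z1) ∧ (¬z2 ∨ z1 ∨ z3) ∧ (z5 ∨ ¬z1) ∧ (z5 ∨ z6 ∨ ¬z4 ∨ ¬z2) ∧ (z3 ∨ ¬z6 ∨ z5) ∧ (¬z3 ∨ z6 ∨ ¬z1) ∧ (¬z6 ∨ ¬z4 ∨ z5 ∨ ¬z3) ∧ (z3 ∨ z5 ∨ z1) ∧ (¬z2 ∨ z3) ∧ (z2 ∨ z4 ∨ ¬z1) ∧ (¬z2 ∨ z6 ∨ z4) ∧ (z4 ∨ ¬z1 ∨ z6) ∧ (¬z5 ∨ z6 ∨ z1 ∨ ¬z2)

Suppose z5 = True.
Suppose z6 = True.
(z3) alone gives z3 = True.
Suppose z4 = True.
(¬z1) alone gives z1 = False.
(z2) alone gives z2 = True.
All clauses are satisfied.

z1 ↦ False; z2 ↦ True; z3 ↦ True; z4 ↦ True; z5 ↦ True; z6 ↦ True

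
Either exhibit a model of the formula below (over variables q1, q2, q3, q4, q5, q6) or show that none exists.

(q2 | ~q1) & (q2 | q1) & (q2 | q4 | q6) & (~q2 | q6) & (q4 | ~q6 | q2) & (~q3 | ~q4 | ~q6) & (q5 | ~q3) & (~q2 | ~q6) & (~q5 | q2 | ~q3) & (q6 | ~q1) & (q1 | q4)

Try q2 = 1.
Unit clause (q6) forces q6 = 1.
That conflicts with the unit clause (~q6).
That branch fails; take q2 = 0 instead.
Unit clause (~q1) forces q1 = 0.
That conflicts with the unit clause (q1).
Either choice for q2 ends in contradiction.

UNSATISFIABLE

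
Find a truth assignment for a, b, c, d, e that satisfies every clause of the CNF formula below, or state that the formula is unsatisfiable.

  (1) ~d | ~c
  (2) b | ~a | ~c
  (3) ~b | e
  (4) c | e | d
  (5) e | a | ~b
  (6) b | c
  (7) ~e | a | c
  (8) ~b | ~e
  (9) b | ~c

Branch on d: set d = 0.
Branch on b: set b = 0.
The clause (c) is unit, so c = 1.
That conflicts with the unit clause (~c).
That branch fails; take b = 1 instead.
The clause (e) is unit, so e = 1.
That conflicts with the unit clause (~e).
Neither b = 1 nor b = 0 works.
That branch fails; take d = 1 instead.
The clause (~c) is unit, so c = 0.
The clause (b) is unit, so b = 1.
The clause (e) is unit, so e = 1.
That conflicts with the unit clause (~e).
Neither d = 1 nor d = 0 works.

UNSATISFIABLE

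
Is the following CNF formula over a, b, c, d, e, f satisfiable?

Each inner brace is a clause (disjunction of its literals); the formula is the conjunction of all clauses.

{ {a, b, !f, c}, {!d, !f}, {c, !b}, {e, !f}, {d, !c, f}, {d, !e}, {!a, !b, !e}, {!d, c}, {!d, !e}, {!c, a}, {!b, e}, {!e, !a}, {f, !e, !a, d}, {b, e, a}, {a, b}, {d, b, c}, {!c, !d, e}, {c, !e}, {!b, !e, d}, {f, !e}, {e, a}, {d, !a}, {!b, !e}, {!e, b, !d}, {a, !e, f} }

Case d = false:
The clause (!e) is unit, so e = false.
The clause (!f) is unit, so f = false.
The clause (!c) is unit, so c = false.
The clause (!b) is unit, so b = false.
That conflicts with the unit clause (b).
That branch fails; take d = true instead.
The clause (!f) is unit, so f = false.
The clause (c) is unit, so c = true.
The clause (!e) is unit, so e = false.
That conflicts with the unit clause (e).
Both values of d lead to a conflict.
No assignment satisfies every clause.

Unsatisfiable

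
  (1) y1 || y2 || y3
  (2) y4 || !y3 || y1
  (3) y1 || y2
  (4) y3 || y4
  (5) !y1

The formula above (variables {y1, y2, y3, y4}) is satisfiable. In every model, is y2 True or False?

True

Suppose y2 = false.
The clause (y1) is unit, so y1 = true.
But (!y1) is also a unit clause — contradiction.
So every satisfying assignment has y2 = True.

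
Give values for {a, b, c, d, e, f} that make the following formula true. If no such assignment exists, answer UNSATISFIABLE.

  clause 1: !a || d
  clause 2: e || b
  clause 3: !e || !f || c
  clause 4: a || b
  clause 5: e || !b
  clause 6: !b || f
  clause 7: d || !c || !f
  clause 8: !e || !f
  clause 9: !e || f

UNSATISFIABLE

Branch on a: set a = false.
Unit clause (b) forces b = true.
Unit clause (e) forces e = true.
Unit clause (f) forces f = true.
But (!f) is also a unit clause — contradiction.
Backtrack on a: now try a = true.
Unit clause (d) forces d = true.
Branch on e: set e = true.
Unit clause (!f) forces f = false.
But (f) is also a unit clause — contradiction.
Backtrack on e: now try e = false.
Unit clause (b) forces b = true.
But (!b) is also a unit clause — contradiction.
Either choice for e ends in contradiction.
Either choice for a ends in contradiction.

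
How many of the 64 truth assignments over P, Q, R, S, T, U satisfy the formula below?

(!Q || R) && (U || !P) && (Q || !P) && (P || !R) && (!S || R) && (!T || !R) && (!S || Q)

6

There are 2^6 = 64 truth assignments over (P, Q, R, S, T, U).
Split on Q. With Q = true, the clauses containing Q are satisfied and !Q drops from the rest; 2 of the 2^5 = 32 assignments to the other variables satisfy what remains.
With Q = false, by the same count on the reduced clause set, 4 assignments work.
Total: 2 + 4 = 6.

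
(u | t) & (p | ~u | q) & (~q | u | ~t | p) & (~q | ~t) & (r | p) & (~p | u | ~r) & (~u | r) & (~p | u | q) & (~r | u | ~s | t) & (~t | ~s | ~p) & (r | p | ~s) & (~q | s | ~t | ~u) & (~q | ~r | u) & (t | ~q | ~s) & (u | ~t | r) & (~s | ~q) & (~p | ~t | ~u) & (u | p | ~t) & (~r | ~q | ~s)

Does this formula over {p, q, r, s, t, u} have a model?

Branch on u: set u = 1.
From the singleton clause (r), r = 1.
Branch on p: set p = 0.
From the singleton clause (q), q = 1.
From the singleton clause (~t), t = 0.
From the singleton clause (~s), s = 0.
This assignment satisfies each clause.
A satisfying assignment: p ↦ 0; q ↦ 1; r ↦ 1; s ↦ 0; t ↦ 0; u ↦ 1.

Yes, satisfiable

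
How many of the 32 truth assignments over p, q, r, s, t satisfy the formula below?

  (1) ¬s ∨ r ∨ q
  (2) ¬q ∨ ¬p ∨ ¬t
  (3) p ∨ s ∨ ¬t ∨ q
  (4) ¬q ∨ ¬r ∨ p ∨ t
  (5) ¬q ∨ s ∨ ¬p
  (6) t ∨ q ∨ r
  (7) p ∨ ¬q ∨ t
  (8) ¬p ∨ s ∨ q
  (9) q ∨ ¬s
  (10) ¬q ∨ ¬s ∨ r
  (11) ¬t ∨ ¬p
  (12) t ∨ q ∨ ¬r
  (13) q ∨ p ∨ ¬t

There are 2^5 = 32 truth assignments over (p, q, r, s, t).
Split on r. With r = True, the clauses containing r are satisfied and ¬r drops from the rest; 3 of the 2^4 = 16 assignments to the other variables satisfy what remains.
With r = False, by the same count on the reduced clause set, 1 assignment works.
Total: 3 + 1 = 4.

4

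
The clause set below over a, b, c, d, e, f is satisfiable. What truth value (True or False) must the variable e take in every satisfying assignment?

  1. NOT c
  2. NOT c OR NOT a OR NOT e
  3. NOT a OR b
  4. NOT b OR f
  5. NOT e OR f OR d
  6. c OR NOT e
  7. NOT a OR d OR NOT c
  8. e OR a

False

Suppose e = true.
(NOT c) alone gives c = false.
Now (c) is unsatisfied and unit — conflict.
So every satisfying assignment has e = False.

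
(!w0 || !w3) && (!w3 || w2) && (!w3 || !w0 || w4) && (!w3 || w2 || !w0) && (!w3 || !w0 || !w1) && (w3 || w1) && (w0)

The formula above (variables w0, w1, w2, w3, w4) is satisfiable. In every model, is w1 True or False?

True

Suppose w1 = false.
The clause (w3) is unit, so w3 = true.
The clause (!w0) is unit, so w0 = false.
Now (w0) is unsatisfied and unit — conflict.
So every satisfying assignment has w1 = True.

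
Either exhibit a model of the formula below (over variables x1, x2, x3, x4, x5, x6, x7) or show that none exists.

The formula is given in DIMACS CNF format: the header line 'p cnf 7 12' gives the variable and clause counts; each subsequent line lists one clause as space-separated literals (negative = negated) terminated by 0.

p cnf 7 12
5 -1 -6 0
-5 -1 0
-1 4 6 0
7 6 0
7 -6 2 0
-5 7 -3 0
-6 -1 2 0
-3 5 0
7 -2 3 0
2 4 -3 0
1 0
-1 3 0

UNSATISFIABLE

(x1) alone gives x1 = True.
(¬x5) alone gives x5 = False.
(¬x6) alone gives x6 = False.
(x4) alone gives x4 = True.
(x7) alone gives x7 = True.
(¬x3) alone gives x3 = False.
That conflicts with the unit clause (x3).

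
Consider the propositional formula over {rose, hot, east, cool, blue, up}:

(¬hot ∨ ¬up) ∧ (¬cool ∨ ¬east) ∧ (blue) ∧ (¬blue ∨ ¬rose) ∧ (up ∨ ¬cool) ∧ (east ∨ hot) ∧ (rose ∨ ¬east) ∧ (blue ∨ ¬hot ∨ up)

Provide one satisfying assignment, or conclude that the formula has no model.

rose: False,  hot: True,  east: False,  cool: False,  blue: True,  up: False

(blue) alone gives blue = True.
(¬rose) alone gives rose = False.
(¬east) alone gives east = False.
(hot) alone gives hot = True.
(¬up) alone gives up = False.
(¬cool) alone gives cool = False.
This assignment satisfies each clause.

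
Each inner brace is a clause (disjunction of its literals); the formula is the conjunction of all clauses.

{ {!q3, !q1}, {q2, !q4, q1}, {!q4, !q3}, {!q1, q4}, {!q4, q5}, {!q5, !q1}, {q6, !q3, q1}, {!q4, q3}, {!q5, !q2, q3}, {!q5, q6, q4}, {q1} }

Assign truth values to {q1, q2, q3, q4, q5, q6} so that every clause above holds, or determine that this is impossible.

From the singleton clause (q1), q1 = true.
From the singleton clause (!q3), q3 = false.
From the singleton clause (q4), q4 = true.
Now (!q4) is unsatisfied and unit — conflict.

UNSATISFIABLE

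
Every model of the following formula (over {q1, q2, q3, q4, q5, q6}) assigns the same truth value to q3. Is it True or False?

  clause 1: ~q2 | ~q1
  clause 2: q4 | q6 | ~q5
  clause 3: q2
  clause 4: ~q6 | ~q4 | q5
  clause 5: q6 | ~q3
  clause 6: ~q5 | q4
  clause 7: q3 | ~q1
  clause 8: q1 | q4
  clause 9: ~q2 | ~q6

False

Suppose q3 = 1.
(q2) alone gives q2 = 1.
(~q1) alone gives q1 = 0.
(q6) alone gives q6 = 1.
That conflicts with the unit clause (~q6).
So every satisfying assignment has q3 = False.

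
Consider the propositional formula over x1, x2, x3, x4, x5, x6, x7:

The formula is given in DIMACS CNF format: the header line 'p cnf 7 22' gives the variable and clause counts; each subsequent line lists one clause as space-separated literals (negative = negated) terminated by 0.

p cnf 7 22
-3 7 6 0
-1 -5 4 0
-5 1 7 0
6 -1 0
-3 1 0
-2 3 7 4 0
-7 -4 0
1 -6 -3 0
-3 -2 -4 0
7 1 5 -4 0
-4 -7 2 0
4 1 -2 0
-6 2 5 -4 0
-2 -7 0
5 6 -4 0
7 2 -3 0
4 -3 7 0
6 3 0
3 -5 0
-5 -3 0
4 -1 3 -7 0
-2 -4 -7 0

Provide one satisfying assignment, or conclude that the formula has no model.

Try x6 = True.
Try x3 = False.
From the singleton clause (¬x5), x5 = False.
Try x7 = False.
Try x2 = False.
From the singleton clause (¬x4), x4 = False.
No clause remains; x1 is free.

x1=True, x2=False, x3=False, x4=False, x5=False, x6=True, x7=False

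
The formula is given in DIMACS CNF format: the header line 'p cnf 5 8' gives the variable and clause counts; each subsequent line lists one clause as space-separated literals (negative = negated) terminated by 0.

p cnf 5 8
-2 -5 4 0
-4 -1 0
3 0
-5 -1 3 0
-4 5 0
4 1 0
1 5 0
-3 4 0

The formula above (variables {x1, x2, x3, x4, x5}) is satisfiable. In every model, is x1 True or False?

Suppose x1 = True.
The clause (¬x4) is unit, so x4 = False.
The clause (x3) is unit, so x3 = True.
But (¬x3) is also a unit clause — contradiction.
So every satisfying assignment has x1 = False.

False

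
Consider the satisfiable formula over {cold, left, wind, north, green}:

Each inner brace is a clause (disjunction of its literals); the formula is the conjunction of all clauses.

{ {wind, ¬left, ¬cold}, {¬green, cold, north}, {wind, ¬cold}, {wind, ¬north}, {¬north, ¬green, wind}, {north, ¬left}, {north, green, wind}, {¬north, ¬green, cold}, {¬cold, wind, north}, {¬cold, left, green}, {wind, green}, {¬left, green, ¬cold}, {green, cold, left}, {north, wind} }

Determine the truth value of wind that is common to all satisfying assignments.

True

Suppose wind = False.
The clause (¬cold) is unit, so cold = False.
The clause (¬north) is unit, so north = False.
But (north) is also a unit clause — contradiction.
So every satisfying assignment has wind = True.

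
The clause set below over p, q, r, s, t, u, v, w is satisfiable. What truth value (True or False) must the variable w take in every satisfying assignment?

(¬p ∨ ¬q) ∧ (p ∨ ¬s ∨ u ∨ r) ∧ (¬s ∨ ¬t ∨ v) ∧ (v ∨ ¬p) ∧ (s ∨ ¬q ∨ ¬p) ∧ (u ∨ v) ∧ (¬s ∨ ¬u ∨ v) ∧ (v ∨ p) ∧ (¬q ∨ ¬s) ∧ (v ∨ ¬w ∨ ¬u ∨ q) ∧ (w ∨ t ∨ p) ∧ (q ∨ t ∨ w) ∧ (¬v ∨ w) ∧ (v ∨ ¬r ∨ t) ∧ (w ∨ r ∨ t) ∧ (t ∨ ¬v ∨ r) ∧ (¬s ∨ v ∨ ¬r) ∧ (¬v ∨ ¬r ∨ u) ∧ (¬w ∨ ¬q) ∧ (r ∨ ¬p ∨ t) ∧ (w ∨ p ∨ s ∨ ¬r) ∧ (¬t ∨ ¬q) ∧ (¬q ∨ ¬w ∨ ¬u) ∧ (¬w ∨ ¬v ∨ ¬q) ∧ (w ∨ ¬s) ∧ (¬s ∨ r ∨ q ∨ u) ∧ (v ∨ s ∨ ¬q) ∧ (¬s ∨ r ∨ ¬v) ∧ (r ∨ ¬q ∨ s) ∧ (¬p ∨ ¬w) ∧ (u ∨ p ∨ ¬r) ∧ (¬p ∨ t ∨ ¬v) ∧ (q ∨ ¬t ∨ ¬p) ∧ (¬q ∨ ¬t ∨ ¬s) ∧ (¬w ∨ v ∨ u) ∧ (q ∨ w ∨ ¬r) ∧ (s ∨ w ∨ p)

Suppose w = False.
(¬v) alone gives v = False.
(¬p) alone gives p = False.
But (p) is also a unit clause — contradiction.
So every satisfying assignment has w = True.

True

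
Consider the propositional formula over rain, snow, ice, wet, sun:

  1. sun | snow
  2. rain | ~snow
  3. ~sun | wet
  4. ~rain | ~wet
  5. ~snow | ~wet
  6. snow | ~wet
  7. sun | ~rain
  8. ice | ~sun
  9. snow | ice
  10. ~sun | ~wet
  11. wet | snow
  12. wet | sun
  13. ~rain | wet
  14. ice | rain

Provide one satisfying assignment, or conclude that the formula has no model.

Suppose sun = 1.
Unit clause (wet) forces wet = 1.
But (~wet) is also a unit clause — contradiction.
Backtrack on sun: now try sun = 0.
Unit clause (snow) forces snow = 1.
Unit clause (rain) forces rain = 1.
But (~rain) is also a unit clause — contradiction.
Either choice for sun ends in contradiction.

UNSATISFIABLE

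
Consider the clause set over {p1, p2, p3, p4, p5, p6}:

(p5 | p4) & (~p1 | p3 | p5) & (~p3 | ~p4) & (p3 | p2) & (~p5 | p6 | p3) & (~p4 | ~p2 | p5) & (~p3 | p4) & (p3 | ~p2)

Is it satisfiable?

No

Suppose p5 = 1.
Suppose p3 = 0.
Unit clause (p2) forces p2 = 1.
That conflicts with the unit clause (~p2).
Undo p3 and try p3 = 1.
Unit clause (~p4) forces p4 = 0.
That conflicts with the unit clause (p4).
Neither p3 = 1 nor p3 = 0 works.
Undo p5 and try p5 = 0.
Unit clause (p4) forces p4 = 1.
Unit clause (~p3) forces p3 = 0.
Unit clause (~p1) forces p1 = 0.
Unit clause (p2) forces p2 = 1.
That conflicts with the unit clause (~p2).
Neither p5 = 1 nor p5 = 0 works.
No assignment satisfies every clause.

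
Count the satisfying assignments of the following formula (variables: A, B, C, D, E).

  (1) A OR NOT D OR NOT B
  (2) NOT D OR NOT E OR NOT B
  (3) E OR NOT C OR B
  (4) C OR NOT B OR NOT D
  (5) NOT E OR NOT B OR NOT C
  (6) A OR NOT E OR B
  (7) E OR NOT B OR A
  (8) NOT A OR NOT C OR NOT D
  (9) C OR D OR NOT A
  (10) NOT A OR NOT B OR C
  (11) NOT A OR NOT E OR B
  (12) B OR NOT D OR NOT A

There are 2^5 = 32 truth assignments over (A, B, C, D, E).
Split on B. With B = true, the clauses containing B are satisfied and NOT B drops from the rest; 2 of the 2^4 = 16 assignments to the other variables satisfy what remains.
With B = false, by the same count on the reduced clause set, 2 assignments work.
(One model: A=F, B=F, C=F, D=F, E=F.)
Total: 2 + 2 = 4.

4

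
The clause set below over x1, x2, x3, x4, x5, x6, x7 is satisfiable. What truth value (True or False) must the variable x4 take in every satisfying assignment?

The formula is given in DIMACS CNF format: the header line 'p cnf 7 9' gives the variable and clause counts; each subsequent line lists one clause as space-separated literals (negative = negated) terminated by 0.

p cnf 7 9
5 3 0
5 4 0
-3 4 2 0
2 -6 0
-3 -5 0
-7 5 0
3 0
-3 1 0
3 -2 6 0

Suppose x4 = False.
(x5) alone gives x5 = True.
(¬x3) alone gives x3 = False.
That conflicts with the unit clause (x3).
So every satisfying assignment has x4 = True.

True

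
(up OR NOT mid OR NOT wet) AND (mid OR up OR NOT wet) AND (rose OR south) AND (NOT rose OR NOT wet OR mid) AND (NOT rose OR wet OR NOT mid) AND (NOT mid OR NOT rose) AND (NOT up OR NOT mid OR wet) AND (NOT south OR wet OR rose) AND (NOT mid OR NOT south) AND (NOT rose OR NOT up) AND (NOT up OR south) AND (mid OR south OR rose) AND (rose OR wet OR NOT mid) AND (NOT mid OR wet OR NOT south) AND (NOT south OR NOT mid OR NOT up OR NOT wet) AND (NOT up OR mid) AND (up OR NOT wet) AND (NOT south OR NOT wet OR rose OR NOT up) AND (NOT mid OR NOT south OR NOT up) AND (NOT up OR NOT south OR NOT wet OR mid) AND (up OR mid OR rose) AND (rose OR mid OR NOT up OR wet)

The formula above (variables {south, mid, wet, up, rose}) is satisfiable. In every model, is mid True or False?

Suppose mid = true.
(NOT rose) alone gives rose = false.
(south) alone gives south = true.
That conflicts with the unit clause (NOT south).
So every satisfying assignment has mid = False.

False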